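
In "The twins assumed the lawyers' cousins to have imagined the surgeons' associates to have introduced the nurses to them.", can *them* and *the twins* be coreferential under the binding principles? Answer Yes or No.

*the twins* is an R-expression; Principle C requires it to be free (not bound by any c-commanding expression).
— them: second object of the clause headed by 'introduced'; the pronoun does not c-command the R-expression — coreference allowed.

Yes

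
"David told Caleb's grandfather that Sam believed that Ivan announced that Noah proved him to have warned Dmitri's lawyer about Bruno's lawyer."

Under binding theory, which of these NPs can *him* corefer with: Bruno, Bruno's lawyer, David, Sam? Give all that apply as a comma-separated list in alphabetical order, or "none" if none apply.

David, Sam

*him* is a pronoun; Principle B requires it to be free in its binding domain — the clause headed by 'proved'.
— Bruno: possessor inside the second object DP of the clause headed by 'warned'; is c-commanded by the pronoun; coreference would bind this R-expression — blocked (Principle C).
— Bruno's lawyer: second object of the clause headed by 'warned'; is c-commanded by the pronoun; coreference would bind this R-expression — blocked (Principle C).
— David: subject of the matrix clause; c-commands the pronoun but lies outside its binding domain — allowed.
— Sam: subject of the clause headed by 'believed'; c-commands the pronoun but lies outside its binding domain — allowed.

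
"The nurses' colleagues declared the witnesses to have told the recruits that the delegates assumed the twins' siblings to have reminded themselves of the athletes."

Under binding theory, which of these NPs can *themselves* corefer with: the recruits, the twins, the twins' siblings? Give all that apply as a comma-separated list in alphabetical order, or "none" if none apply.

*themselves* is a reflexive; Principle A requires it to be bound within its binding domain — the clause headed by 'reminded'.
— the recruits: object of the clause headed by 'told'; c-commands the reflexive but lies outside its binding domain — cannot bind it (Principle A).
— the twins: possessor inside the subject DP of the clause headed by 'reminded'; does not c-command the reflexive — cannot bind it (Principle A).
— the twins' siblings: subject of the clause headed by 'reminded'; c-commands the reflexive within its binding domain — allowed (Principle A).

the twins' siblings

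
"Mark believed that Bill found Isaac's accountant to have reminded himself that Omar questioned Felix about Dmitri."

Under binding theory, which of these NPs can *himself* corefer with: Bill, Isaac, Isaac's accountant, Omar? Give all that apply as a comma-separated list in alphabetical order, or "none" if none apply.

Isaac's accountant

*himself* is a reflexive; Principle A requires it to be bound within its binding domain — the clause headed by 'reminded'.
— Bill: subject of the clause headed by 'found'; c-commands the reflexive but lies outside its binding domain — cannot bind it (Principle A).
— Isaac: possessor inside the subject DP of the clause headed by 'reminded'; does not c-command the reflexive — cannot bind it (Principle A).
— Isaac's accountant: subject of the clause headed by 'reminded'; c-commands the reflexive within its binding domain — allowed (Principle A).
— Omar: subject of the clause headed by 'questioned'; does not c-command the reflexive — cannot bind it (Principle A).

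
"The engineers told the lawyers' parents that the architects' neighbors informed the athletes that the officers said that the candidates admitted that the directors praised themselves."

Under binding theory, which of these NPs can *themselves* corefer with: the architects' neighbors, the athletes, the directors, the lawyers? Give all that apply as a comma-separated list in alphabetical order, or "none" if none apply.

the directors

*themselves* is a reflexive; Principle A requires it to be bound within its binding domain — the clause headed by 'praised'.
— the architects' neighbors: subject of the clause headed by 'informed'; c-commands the reflexive but lies outside its binding domain — cannot bind it (Principle A).
— the athletes: object of the clause headed by 'informed'; c-commands the reflexive but lies outside its binding domain — cannot bind it (Principle A).
— the directors: subject of the clause headed by 'praised'; c-commands the reflexive within its binding domain — allowed (Principle A).
— the lawyers: possessor inside the object DP of the matrix clause; does not c-command the reflexive — cannot bind it (Principle A).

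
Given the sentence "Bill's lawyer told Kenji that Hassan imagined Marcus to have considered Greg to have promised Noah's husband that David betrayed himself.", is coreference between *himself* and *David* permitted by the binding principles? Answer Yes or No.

Yes

*himself* is a reflexive; Principle A requires it to be bound within its binding domain — the clause headed by 'betrayed'.
— David: subject of the clause headed by 'betrayed'; c-commands the reflexive within its binding domain — allowed (Principle A).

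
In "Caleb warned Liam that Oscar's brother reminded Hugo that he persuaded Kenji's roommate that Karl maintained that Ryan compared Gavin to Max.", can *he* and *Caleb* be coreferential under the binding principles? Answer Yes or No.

*Caleb* is an R-expression; Principle C requires it to be free (not bound by any c-commanding expression).
— he: subject of the clause headed by 'persuaded'; the pronoun does not c-command the R-expression — coreference allowed.

Yes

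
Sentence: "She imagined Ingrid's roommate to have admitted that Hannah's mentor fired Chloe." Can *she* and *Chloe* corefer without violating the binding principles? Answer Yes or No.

No

*Chloe* is an R-expression; Principle C requires it to be free (not bound by any c-commanding expression).
— she: subject of the matrix clause; the pronoun c-commands the R-expression — coreference blocked (Principle C).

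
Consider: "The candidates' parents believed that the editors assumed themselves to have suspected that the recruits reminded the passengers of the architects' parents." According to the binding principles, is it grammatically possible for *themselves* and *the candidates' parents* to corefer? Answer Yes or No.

*themselves* is a reflexive; Principle A requires it to be bound within its binding domain — the clause headed by 'assumed'.
— the candidates' parents: subject of the matrix clause; c-commands the reflexive but lies outside its binding domain — cannot bind it (Principle A).

No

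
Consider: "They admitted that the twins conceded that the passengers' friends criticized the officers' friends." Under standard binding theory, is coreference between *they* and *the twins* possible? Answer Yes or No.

No

*the twins* is an R-expression; Principle C requires it to be free (not bound by any c-commanding expression).
— they: subject of the matrix clause; the pronoun c-commands the R-expression — coreference blocked (Principle C).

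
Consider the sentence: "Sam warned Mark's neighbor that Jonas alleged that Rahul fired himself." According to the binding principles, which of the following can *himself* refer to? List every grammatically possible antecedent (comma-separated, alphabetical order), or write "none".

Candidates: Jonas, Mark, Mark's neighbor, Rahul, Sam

Rahul

*himself* is a reflexive; Principle A requires it to be bound within its binding domain — the clause headed by 'fired'.
— Jonas: subject of the clause headed by 'alleged'; c-commands the reflexive but lies outside its binding domain — cannot bind it (Principle A).
— Mark: possessor inside the object DP of the matrix clause; does not c-command the reflexive — cannot bind it (Principle A).
— Mark's neighbor: object of the matrix clause; c-commands the reflexive but lies outside its binding domain — cannot bind it (Principle A).
— Rahul: subject of the clause headed by 'fired'; c-commands the reflexive within its binding domain — allowed (Principle A).
— Sam: subject of the matrix clause; c-commands the reflexive but lies outside its binding domain — cannot bind it (Principle A).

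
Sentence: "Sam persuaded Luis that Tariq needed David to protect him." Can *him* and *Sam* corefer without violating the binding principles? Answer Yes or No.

*Sam* is an R-expression; Principle C requires it to be free (not bound by any c-commanding expression).
— him: object of the clause headed by 'protect'; the pronoun does not c-command the R-expression — coreference allowed.

Yes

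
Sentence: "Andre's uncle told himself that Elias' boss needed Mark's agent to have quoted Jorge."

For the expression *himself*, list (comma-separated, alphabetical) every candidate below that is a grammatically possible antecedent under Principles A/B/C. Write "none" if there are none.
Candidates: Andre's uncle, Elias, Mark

*himself* is a reflexive; Principle A requires it to be bound within its binding domain — the matrix clause.
— Andre's uncle: subject of the matrix clause; c-commands the reflexive within its binding domain — allowed (Principle A).
— Elias: possessor inside the subject DP of the clause headed by 'needed'; does not c-command the reflexive — cannot bind it (Principle A).
— Mark: possessor inside the subject DP of the clause headed by 'quoted'; does not c-command the reflexive — cannot bind it (Principle A).

Andre's uncle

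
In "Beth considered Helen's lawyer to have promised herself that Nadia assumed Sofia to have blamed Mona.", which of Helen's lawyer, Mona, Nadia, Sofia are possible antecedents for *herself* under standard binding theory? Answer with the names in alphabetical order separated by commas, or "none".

Helen's lawyer

*herself* is a reflexive; Principle A requires it to be bound within its binding domain — the clause headed by 'promised'.
— Helen's lawyer: subject of the clause headed by 'promised'; c-commands the reflexive within its binding domain — allowed (Principle A).
— Mona: object of the clause headed by 'blamed'; does not c-command the reflexive — cannot bind it (Principle A).
— Nadia: subject of the clause headed by 'assumed'; does not c-command the reflexive — cannot bind it (Principle A).
— Sofia: subject of the clause headed by 'blamed'; does not c-command the reflexive — cannot bind it (Principle A).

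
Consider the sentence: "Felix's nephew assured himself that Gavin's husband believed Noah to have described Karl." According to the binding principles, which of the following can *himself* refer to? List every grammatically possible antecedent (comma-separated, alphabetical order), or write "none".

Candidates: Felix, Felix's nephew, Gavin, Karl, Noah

Felix's nephew

*himself* is a reflexive; Principle A requires it to be bound within its binding domain — the matrix clause.
— Felix: possessor inside the subject DP of the matrix clause; does not c-command the reflexive — cannot bind it (Principle A).
— Felix's nephew: subject of the matrix clause; c-commands the reflexive within its binding domain — allowed (Principle A).
— Gavin: possessor inside the subject DP of the clause headed by 'believed'; does not c-command the reflexive — cannot bind it (Principle A).
— Karl: object of the clause headed by 'described'; does not c-command the reflexive — cannot bind it (Principle A).
— Noah: subject of the clause headed by 'described'; does not c-command the reflexive — cannot bind it (Principle A).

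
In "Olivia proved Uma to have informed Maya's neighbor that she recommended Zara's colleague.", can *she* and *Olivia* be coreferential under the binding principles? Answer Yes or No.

*Olivia* is an R-expression; Principle C requires it to be free (not bound by any c-commanding expression).
— she: subject of the clause headed by 'recommended'; the pronoun does not c-command the R-expression — coreference allowed.

Yes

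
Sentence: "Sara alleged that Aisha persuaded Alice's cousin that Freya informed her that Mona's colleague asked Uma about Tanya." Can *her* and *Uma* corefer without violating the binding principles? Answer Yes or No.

No

*Uma* is an R-expression; Principle C requires it to be free (not bound by any c-commanding expression).
— her: object of the clause headed by 'informed'; the pronoun c-commands the R-expression — coreference blocked (Principle C).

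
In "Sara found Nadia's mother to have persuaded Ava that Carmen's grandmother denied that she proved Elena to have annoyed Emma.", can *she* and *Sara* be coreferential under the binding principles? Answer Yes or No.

*Sara* is an R-expression; Principle C requires it to be free (not bound by any c-commanding expression).
— she: subject of the clause headed by 'proved'; the pronoun does not c-command the R-expression — coreference allowed.

Yes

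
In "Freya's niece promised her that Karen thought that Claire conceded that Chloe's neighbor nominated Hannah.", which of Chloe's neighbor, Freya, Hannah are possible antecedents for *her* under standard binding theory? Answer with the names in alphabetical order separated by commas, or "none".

Freya

*her* is a pronoun; Principle B requires it to be free in its binding domain — the matrix clause.
— Chloe's neighbor: subject of the clause headed by 'nominated'; is c-commanded by the pronoun; coreference would bind this R-expression — blocked (Principle C).
— Freya: possessor inside the subject DP of the matrix clause; does not c-command the pronoun — Principle B does not apply; allowed.
— Hannah: object of the clause headed by 'nominated'; is c-commanded by the pronoun; coreference would bind this R-expression — blocked (Principle C).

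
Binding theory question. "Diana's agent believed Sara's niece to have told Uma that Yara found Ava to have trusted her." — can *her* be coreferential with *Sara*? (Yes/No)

*her* is a pronoun; Principle B requires it to be free in its binding domain — the clause headed by 'trusted'.
— Sara: possessor inside the subject DP of the clause headed by 'told'; does not c-command the pronoun — Principle B does not apply; allowed.

Yes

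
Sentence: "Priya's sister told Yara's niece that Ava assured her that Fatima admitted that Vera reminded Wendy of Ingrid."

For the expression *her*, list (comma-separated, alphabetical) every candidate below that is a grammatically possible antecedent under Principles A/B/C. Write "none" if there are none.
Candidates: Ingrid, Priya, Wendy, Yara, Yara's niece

Priya, Yara, Yara's niece

*her* is a pronoun; Principle B requires it to be free in its binding domain — the clause headed by 'assured'.
— Ingrid: second object of the clause headed by 'reminded'; is c-commanded by the pronoun; coreference would bind this R-expression — blocked (Principle C).
— Priya: possessor inside the subject DP of the matrix clause; does not c-command the pronoun — Principle B does not apply; allowed.
— Wendy: object of the clause headed by 'reminded'; is c-commanded by the pronoun; coreference would bind this R-expression — blocked (Principle C).
— Yara: possessor inside the object DP of the matrix clause; does not c-command the pronoun — Principle B does not apply; allowed.
— Yara's niece: object of the matrix clause; c-commands the pronoun but lies outside its binding domain — allowed.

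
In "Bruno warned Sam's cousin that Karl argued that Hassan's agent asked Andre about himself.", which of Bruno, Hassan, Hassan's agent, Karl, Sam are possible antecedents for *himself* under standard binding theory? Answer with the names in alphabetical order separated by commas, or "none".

Hassan's agent

*himself* is a reflexive; Principle A requires it to be bound within its binding domain — the clause headed by 'asked'.
— Bruno: subject of the matrix clause; c-commands the reflexive but lies outside its binding domain — cannot bind it (Principle A).
— Hassan: possessor inside the subject DP of the clause headed by 'asked'; does not c-command the reflexive — cannot bind it (Principle A).
— Hassan's agent: subject of the clause headed by 'asked'; c-commands the reflexive within its binding domain — allowed (Principle A).
— Karl: subject of the clause headed by 'argued'; c-commands the reflexive but lies outside its binding domain — cannot bind it (Principle A).
— Sam: possessor inside the object DP of the matrix clause; does not c-command the reflexive — cannot bind it (Principle A).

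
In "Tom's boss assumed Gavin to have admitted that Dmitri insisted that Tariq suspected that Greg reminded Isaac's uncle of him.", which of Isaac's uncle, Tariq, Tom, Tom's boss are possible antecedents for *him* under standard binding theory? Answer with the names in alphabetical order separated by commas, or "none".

Tariq, Tom, Tom's boss

*him* is a pronoun; Principle B requires it to be free in its binding domain — the clause headed by 'reminded'.
— Isaac's uncle: object of the clause headed by 'reminded'; c-commands the pronoun within its binding domain — blocked (Principle B).
— Tariq: subject of the clause headed by 'suspected'; c-commands the pronoun but lies outside its binding domain — allowed.
— Tom: possessor inside the subject DP of the matrix clause; does not c-command the pronoun — Principle B does not apply; allowed.
— Tom's boss: subject of the matrix clause; c-commands the pronoun but lies outside its binding domain — allowed.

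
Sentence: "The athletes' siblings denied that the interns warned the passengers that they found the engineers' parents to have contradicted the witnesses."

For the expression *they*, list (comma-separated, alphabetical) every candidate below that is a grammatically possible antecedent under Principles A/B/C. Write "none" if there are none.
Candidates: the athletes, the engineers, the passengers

the athletes, the passengers

*they* is a pronoun; Principle B requires it to be free in its binding domain — the clause headed by 'found'.
— the athletes: possessor inside the subject DP of the matrix clause; does not c-command the pronoun — Principle B does not apply; allowed.
— the engineers: possessor inside the subject DP of the clause headed by 'contradicted'; is c-commanded by the pronoun; coreference would bind this R-expression — blocked (Principle C).
— the passengers: object of the clause headed by 'warned'; c-commands the pronoun but lies outside its binding domain — allowed.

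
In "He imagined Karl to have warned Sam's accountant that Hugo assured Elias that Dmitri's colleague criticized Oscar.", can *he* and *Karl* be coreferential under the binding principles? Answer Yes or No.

No

*Karl* is an R-expression; Principle C requires it to be free (not bound by any c-commanding expression).
— he: subject of the matrix clause; the pronoun c-commands the R-expression — coreference blocked (Principle C).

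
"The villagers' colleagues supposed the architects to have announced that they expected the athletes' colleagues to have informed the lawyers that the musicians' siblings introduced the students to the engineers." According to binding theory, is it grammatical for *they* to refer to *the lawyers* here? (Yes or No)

*the lawyers* is an R-expression; Principle C requires it to be free (not bound by any c-commanding expression).
— they: subject of the clause headed by 'expected'; the pronoun c-commands the R-expression — coreference blocked (Principle C).

No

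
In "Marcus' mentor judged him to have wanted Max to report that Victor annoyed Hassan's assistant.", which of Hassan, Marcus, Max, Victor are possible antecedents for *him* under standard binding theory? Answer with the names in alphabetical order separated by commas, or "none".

*him* is a pronoun; Principle B requires it to be free in its binding domain — the matrix clause.
— Hassan: possessor inside the object DP of the clause headed by 'annoyed'; is c-commanded by the pronoun; coreference would bind this R-expression — blocked (Principle C).
— Marcus: possessor inside the subject DP of the matrix clause; does not c-command the pronoun — Principle B does not apply; allowed.
— Max: subject of the clause headed by 'report'; is c-commanded by the pronoun; coreference would bind this R-expression — blocked (Principle C).
— Victor: subject of the clause headed by 'annoyed'; is c-commanded by the pronoun; coreference would bind this R-expression — blocked (Principle C).

Marcus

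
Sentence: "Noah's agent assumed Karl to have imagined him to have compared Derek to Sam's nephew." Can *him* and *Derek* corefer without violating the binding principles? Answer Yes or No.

No

*Derek* is an R-expression; Principle C requires it to be free (not bound by any c-commanding expression).
— him: subject of the clause headed by 'compared'; the pronoun c-commands the R-expression — coreference blocked (Principle C).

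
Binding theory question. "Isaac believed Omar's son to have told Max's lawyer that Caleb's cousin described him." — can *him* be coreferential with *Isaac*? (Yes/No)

Yes

*him* is a pronoun; Principle B requires it to be free in its binding domain — the clause headed by 'described'.
— Isaac: subject of the matrix clause; c-commands the pronoun but lies outside its binding domain — allowed.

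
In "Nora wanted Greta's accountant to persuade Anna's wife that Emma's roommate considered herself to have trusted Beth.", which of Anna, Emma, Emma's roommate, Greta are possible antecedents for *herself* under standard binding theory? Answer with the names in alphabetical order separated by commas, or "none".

Emma's roommate

*herself* is a reflexive; Principle A requires it to be bound within its binding domain — the clause headed by 'considered'.
— Anna: possessor inside the object DP of the clause headed by 'persuade'; does not c-command the reflexive — cannot bind it (Principle A).
— Emma: possessor inside the subject DP of the clause headed by 'considered'; does not c-command the reflexive — cannot bind it (Principle A).
— Emma's roommate: subject of the clause headed by 'considered'; c-commands the reflexive within its binding domain — allowed (Principle A).
— Greta: possessor inside the subject DP of the clause headed by 'persuade'; does not c-command the reflexive — cannot bind it (Principle A).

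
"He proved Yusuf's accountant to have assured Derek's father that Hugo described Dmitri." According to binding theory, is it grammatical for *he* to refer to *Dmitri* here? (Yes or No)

*Dmitri* is an R-expression; Principle C requires it to be free (not bound by any c-commanding expression).
— he: subject of the matrix clause; the pronoun c-commands the R-expression — coreference blocked (Principle C).

No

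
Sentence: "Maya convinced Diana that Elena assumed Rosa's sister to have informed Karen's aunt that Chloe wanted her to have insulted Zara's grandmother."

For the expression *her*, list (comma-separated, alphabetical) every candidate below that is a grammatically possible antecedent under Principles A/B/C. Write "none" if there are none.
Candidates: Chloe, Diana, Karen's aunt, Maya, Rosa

*her* is a pronoun; Principle B requires it to be free in its binding domain — the clause headed by 'wanted'.
— Chloe: subject of the clause headed by 'wanted'; c-commands the pronoun within its binding domain — blocked (Principle B).
— Diana: object of the matrix clause; c-commands the pronoun but lies outside its binding domain — allowed.
— Karen's aunt: object of the clause headed by 'informed'; c-commands the pronoun but lies outside its binding domain — allowed.
— Maya: subject of the matrix clause; c-commands the pronoun but lies outside its binding domain — allowed.
— Rosa: possessor inside the subject DP of the clause headed by 'informed'; does not c-command the pronoun — Principle B does not apply; allowed.

Diana, Karen's aunt, Maya, Rosa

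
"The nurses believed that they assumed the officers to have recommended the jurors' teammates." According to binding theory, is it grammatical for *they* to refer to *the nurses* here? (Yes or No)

*the nurses* is an R-expression; Principle C requires it to be free (not bound by any c-commanding expression).
— they: subject of the clause headed by 'assumed'; the pronoun does not c-command the R-expression — coreference allowed.

Yes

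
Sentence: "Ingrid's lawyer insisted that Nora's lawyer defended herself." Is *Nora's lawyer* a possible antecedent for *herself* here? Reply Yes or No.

*herself* is a reflexive; Principle A requires it to be bound within its binding domain — the clause headed by 'defended'.
— Nora's lawyer: subject of the clause headed by 'defended'; c-commands the reflexive within its binding domain — allowed (Principle A).

Yes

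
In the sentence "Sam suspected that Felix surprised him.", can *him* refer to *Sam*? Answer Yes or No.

Yes

*him* is a pronoun; Principle B requires it to be free in its binding domain — the clause headed by 'surprised'.
— Sam: subject of the matrix clause; c-commands the pronoun but lies outside its binding domain — allowed.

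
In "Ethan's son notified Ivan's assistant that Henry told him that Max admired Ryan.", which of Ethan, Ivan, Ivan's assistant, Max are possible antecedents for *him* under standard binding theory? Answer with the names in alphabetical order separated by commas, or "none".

*him* is a pronoun; Principle B requires it to be free in its binding domain — the clause headed by 'told'.
— Ethan: possessor inside the subject DP of the matrix clause; does not c-command the pronoun — Principle B does not apply; allowed.
— Ivan: possessor inside the object DP of the matrix clause; does not c-command the pronoun — Principle B does not apply; allowed.
— Ivan's assistant: object of the matrix clause; c-commands the pronoun but lies outside its binding domain — allowed.
— Max: subject of the clause headed by 'admired'; is c-commanded by the pronoun; coreference would bind this R-expression — blocked (Principle C).

Ethan, Ivan, Ivan's assistant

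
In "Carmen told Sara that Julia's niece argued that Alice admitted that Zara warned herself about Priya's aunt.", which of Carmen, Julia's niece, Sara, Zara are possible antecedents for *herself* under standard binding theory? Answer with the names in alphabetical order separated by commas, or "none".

Zara

*herself* is a reflexive; Principle A requires it to be bound within its binding domain — the clause headed by 'warned'.
— Carmen: subject of the matrix clause; c-commands the reflexive but lies outside its binding domain — cannot bind it (Principle A).
— Julia's niece: subject of the clause headed by 'argued'; c-commands the reflexive but lies outside its binding domain — cannot bind it (Principle A).
— Sara: object of the matrix clause; c-commands the reflexive but lies outside its binding domain — cannot bind it (Principle A).
— Zara: subject of the clause headed by 'warned'; c-commands the reflexive within its binding domain — allowed (Principle A).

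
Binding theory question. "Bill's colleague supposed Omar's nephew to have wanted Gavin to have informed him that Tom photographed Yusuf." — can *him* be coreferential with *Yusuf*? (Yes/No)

*him* is a pronoun; Principle B requires it to be free in its binding domain — the clause headed by 'informed'.
— Yusuf: object of the clause headed by 'photographed'; is c-commanded by the pronoun; coreference would bind this R-expression — blocked (Principle C).

No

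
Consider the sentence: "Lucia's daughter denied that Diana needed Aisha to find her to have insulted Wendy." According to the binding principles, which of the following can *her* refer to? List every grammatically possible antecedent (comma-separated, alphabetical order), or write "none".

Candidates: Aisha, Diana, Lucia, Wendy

*her* is a pronoun; Principle B requires it to be free in its binding domain — the clause headed by 'find'.
— Aisha: subject of the clause headed by 'find'; c-commands the pronoun within its binding domain — blocked (Principle B).
— Diana: subject of the clause headed by 'needed'; c-commands the pronoun but lies outside its binding domain — allowed.
— Lucia: possessor inside the subject DP of the matrix clause; does not c-command the pronoun — Principle B does not apply; allowed.
— Wendy: object of the clause headed by 'insulted'; is c-commanded by the pronoun; coreference would bind this R-expression — blocked (Principle C).

Diana, Lucia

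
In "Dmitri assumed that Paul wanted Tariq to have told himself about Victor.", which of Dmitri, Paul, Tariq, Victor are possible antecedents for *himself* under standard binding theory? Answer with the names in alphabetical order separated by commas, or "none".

Tariq

*himself* is a reflexive; Principle A requires it to be bound within its binding domain — the clause headed by 'told'.
— Dmitri: subject of the matrix clause; c-commands the reflexive but lies outside its binding domain — cannot bind it (Principle A).
— Paul: subject of the clause headed by 'wanted'; c-commands the reflexive but lies outside its binding domain — cannot bind it (Principle A).
— Tariq: subject of the clause headed by 'told'; c-commands the reflexive within its binding domain — allowed (Principle A).
— Victor: second object of the clause headed by 'told'; does not c-command the reflexive — cannot bind it (Principle A).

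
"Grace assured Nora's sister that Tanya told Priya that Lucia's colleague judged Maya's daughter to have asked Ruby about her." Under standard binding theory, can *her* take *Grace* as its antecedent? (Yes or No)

Yes

*her* is a pronoun; Principle B requires it to be free in its binding domain — the clause headed by 'asked'.
— Grace: subject of the matrix clause; c-commands the pronoun but lies outside its binding domain — allowed.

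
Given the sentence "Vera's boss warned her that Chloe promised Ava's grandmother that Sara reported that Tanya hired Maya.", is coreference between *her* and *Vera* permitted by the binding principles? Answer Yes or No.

Yes

*her* is a pronoun; Principle B requires it to be free in its binding domain — the matrix clause.
— Vera: possessor inside the subject DP of the matrix clause; does not c-command the pronoun — Principle B does not apply; allowed.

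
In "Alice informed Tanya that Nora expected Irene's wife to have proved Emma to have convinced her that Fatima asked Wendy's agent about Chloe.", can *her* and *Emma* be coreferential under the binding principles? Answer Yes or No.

No

*Emma* is an R-expression; Principle C requires it to be free (not bound by any c-commanding expression).
— her: object of the clause headed by 'convinced'; the R-expression locally c-commands the pronoun — coreference blocked (Principle B on the pronoun).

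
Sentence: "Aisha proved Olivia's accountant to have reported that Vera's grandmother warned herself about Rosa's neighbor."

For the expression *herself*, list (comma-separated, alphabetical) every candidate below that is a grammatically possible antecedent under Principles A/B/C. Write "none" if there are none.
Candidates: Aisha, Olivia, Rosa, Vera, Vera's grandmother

Vera's grandmother

*herself* is a reflexive; Principle A requires it to be bound within its binding domain — the clause headed by 'warned'.
— Aisha: subject of the matrix clause; c-commands the reflexive but lies outside its binding domain — cannot bind it (Principle A).
— Olivia: possessor inside the subject DP of the clause headed by 'reported'; does not c-command the reflexive — cannot bind it (Principle A).
— Rosa: possessor inside the second object DP of the clause headed by 'warned'; does not c-command the reflexive — cannot bind it (Principle A).
— Vera: possessor inside the subject DP of the clause headed by 'warned'; does not c-command the reflexive — cannot bind it (Principle A).
— Vera's grandmother: subject of the clause headed by 'warned'; c-commands the reflexive within its binding domain — allowed (Principle A).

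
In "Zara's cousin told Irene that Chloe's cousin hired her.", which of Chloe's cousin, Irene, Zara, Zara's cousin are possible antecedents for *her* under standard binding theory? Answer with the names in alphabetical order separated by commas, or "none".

*her* is a pronoun; Principle B requires it to be free in its binding domain — the clause headed by 'hired'.
— Chloe's cousin: subject of the clause headed by 'hired'; c-commands the pronoun within its binding domain — blocked (Principle B).
— Irene: object of the matrix clause; c-commands the pronoun but lies outside its binding domain — allowed.
— Zara: possessor inside the subject DP of the matrix clause; does not c-command the pronoun — Principle B does not apply; allowed.
— Zara's cousin: subject of the matrix clause; c-commands the pronoun but lies outside its binding domain — allowed.

Irene, Zara, Zara's cousin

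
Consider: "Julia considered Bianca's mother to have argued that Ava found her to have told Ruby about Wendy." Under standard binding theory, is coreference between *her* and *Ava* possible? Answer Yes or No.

*Ava* is an R-expression; Principle C requires it to be free (not bound by any c-commanding expression).
— her: subject of the clause headed by 'told'; the R-expression locally c-commands the pronoun — coreference blocked (Principle B on the pronoun).

No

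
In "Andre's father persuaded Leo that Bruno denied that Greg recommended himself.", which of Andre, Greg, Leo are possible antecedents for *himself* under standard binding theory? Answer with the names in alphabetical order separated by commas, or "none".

*himself* is a reflexive; Principle A requires it to be bound within its binding domain — the clause headed by 'recommended'.
— Andre: possessor inside the subject DP of the matrix clause; does not c-command the reflexive — cannot bind it (Principle A).
— Greg: subject of the clause headed by 'recommended'; c-commands the reflexive within its binding domain — allowed (Principle A).
— Leo: object of the matrix clause; c-commands the reflexive but lies outside its binding domain — cannot bind it (Principle A).

Greg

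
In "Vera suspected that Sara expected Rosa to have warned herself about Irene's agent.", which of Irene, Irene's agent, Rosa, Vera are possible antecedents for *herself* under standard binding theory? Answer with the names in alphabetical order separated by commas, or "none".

*herself* is a reflexive; Principle A requires it to be bound within its binding domain — the clause headed by 'warned'.
— Irene: possessor inside the second object DP of the clause headed by 'warned'; does not c-command the reflexive — cannot bind it (Principle A).
— Irene's agent: second object of the clause headed by 'warned'; does not c-command the reflexive — cannot bind it (Principle A).
— Rosa: subject of the clause headed by 'warned'; c-commands the reflexive within its binding domain — allowed (Principle A).
— Vera: subject of the matrix clause; c-commands the reflexive but lies outside its binding domain — cannot bind it (Principle A).

Rosa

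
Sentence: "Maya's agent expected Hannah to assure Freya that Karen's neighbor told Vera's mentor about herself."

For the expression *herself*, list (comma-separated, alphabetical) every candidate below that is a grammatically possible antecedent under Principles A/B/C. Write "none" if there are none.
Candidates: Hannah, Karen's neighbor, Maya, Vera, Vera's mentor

*herself* is a reflexive; Principle A requires it to be bound within its binding domain — the clause headed by 'told'.
— Hannah: subject of the clause headed by 'assure'; c-commands the reflexive but lies outside its binding domain — cannot bind it (Principle A).
— Karen's neighbor: subject of the clause headed by 'told'; c-commands the reflexive within its binding domain — allowed (Principle A).
— Maya: possessor inside the subject DP of the matrix clause; does not c-command the reflexive — cannot bind it (Principle A).
— Vera: possessor inside the object DP of the clause headed by 'told'; does not c-command the reflexive — cannot bind it (Principle A).
— Vera's mentor: object of the clause headed by 'told'; c-commands the reflexive within its binding domain — allowed (Principle A).

Karen's neighbor, Vera's mentor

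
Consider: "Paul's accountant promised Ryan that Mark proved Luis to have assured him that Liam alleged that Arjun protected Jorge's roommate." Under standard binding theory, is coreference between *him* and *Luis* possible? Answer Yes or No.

*Luis* is an R-expression; Principle C requires it to be free (not bound by any c-commanding expression).
— him: object of the clause headed by 'assured'; the R-expression locally c-commands the pronoun — coreference blocked (Principle B on the pronoun).

No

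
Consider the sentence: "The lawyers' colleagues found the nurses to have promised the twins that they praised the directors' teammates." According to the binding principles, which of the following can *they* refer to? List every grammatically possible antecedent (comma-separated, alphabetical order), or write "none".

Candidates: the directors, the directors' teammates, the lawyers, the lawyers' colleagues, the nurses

*they* is a pronoun; Principle B requires it to be free in its binding domain — the clause headed by 'praised'.
— the directors: possessor inside the object DP of the clause headed by 'praised'; is c-commanded by the pronoun; coreference would bind this R-expression — blocked (Principle C).
— the directors' teammates: object of the clause headed by 'praised'; is c-commanded by the pronoun; coreference would bind this R-expression — blocked (Principle C).
— the lawyers: possessor inside the subject DP of the matrix clause; does not c-command the pronoun — Principle B does not apply; allowed.
— the lawyers' colleagues: subject of the matrix clause; c-commands the pronoun but lies outside its binding domain — allowed.
— the nurses: subject of the clause headed by 'promised'; c-commands the pronoun but lies outside its binding domain — allowed.

the lawyers, the lawyers' colleagues, the nurses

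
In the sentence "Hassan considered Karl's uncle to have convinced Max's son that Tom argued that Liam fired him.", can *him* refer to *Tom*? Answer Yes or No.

*him* is a pronoun; Principle B requires it to be free in its binding domain — the clause headed by 'fired'.
— Tom: subject of the clause headed by 'argued'; c-commands the pronoun but lies outside its binding domain — allowed.

Yes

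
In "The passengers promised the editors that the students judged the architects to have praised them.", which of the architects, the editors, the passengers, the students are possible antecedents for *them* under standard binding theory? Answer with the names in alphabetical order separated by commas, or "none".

*them* is a pronoun; Principle B requires it to be free in its binding domain — the clause headed by 'praised'.
— the architects: subject of the clause headed by 'praised'; c-commands the pronoun within its binding domain — blocked (Principle B).
— the editors: object of the matrix clause; c-commands the pronoun but lies outside its binding domain — allowed.
— the passengers: subject of the matrix clause; c-commands the pronoun but lies outside its binding domain — allowed.
— the students: subject of the clause headed by 'judged'; c-commands the pronoun but lies outside its binding domain — allowed.

the editors, the passengers, the students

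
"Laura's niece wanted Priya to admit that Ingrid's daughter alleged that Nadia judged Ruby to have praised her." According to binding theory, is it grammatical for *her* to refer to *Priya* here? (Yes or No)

Yes

*Priya* is an R-expression; Principle C requires it to be free (not bound by any c-commanding expression).
— her: object of the clause headed by 'praised'; the pronoun does not c-command the R-expression — coreference allowed.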